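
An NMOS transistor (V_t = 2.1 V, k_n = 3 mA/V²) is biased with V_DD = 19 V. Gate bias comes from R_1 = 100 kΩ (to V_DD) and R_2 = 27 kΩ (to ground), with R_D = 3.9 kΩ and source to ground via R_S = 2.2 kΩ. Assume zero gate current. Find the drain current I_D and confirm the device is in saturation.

I_D ≈ 0.6 mA

V_G = V_DD·R_2/(R_1+R_2) = 19×27/127 = 4.04 V.
Assume saturation: I_D = (k_n/2)(V_GS − V_t)² with V_GS = V_G − I_D·R_S = 4.04 − 2.2·I_D.
Substituting gives 7.26·I_D² − 13.8·I_D + 5.64 = 0, with roots I_D = 0.595 or 1.31 mA.
The root I_D = 1.31 mA gives V_GS = 1.17 V ≤ V_t, so take I_D = 0.595 mA.
Then V_GS = 2.73 V and V_DS = V_DD − I_D(R_D+R_S) = 19 − 0.595×6.1 = 15.4 V.
Saturation requires V_DS ≥ V_GS − V_t = 0.63 V; 15.4 ≥ 0.63 ✓.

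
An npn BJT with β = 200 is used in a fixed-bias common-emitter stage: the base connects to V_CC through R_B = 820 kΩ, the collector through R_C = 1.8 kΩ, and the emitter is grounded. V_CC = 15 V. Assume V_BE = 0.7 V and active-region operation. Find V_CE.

Base loop: V_CC = I_B·R_B + V_BE, so I_B = (15 − 0.7)/820 kΩ = 0.0174 mA.
In the active region I_C = β·I_B = 200 × 0.0174 = 3.49 mA.
Collector loop: V_CE = V_CC − I_C·R_C = 15 − 3.49×1.8 = 8.72 V.
Since V_CE = 8.72 V > V_CE(sat) ≈ 0.2 V, the transistor is in the active region as assumed.

V_CE ≈ 8.7 V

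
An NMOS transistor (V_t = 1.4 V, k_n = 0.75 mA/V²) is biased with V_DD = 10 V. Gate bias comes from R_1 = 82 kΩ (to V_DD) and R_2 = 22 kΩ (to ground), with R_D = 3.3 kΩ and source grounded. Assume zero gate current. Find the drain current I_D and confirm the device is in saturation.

I_D ≈ 0.19 mA

V_G = V_DD·R_2/(R_1+R_2) = 10×22/104 = 2.12 V. With the source grounded, V_GS = V_G = 2.12 V.
Assume saturation: I_D = (k_n/2)(V_GS − V_t)² = (0.75/2)×(2.12 − 1.4)² = 0.375×0.715² = 0.192 mA.
V_DS = V_DD − I_D·R_D = 10 − 0.192×3.3 = 9.37 V.
Saturation requires V_DS ≥ V_GS − V_t = 0.715 V; 9.37 ≥ 0.715 ✓.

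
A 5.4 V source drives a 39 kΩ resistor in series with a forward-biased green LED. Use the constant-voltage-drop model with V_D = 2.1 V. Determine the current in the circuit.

I ≈ 0.085 mA

KVL around the loop: 5.4 = V_D + I·R = 2.1 + I × 39 kΩ.
So I = (5.4 − 2.1) / 39 kΩ = 3.3 / 39 = 0.0846 mA.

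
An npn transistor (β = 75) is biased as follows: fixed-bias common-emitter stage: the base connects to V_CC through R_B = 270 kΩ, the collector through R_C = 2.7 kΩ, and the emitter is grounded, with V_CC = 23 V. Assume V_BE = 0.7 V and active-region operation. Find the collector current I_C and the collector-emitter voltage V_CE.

Base loop: V_CC = I_B·R_B + V_BE, so I_B = (23 − 0.7)/270 kΩ = 0.0826 mA.
In the active region I_C = β·I_B = 75 × 0.0826 = 6.19 mA.
Collector loop: V_CE = V_CC − I_C·R_C = 23 − 6.19×2.7 = 6.27 V.
Since V_CE = 6.27 V > V_CE(sat) ≈ 0.2 V, the transistor is in the active region as assumed.

I_C ≈ 6.2 mA, V_CE ≈ 6.3 V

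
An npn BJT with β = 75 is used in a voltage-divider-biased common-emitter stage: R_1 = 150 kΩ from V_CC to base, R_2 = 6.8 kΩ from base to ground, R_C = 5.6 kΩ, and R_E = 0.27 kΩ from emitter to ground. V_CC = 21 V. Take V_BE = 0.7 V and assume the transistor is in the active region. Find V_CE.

V_CE ≈ 18 V

Thevenize the base divider: V_Th = V_CC·R_2/(R_1+R_2) = 21×6.8/157 = 0.911 V, R_Th = R_1‖R_2 = 6.51 kΩ.
Base-emitter loop: V_Th = I_B·R_Th + V_BE + (β+1)I_B·R_E, so I_B = (0.911 − 0.7) / (6.51 + 76×0.27) = 0.0078 mA.
I_C = β·I_B = 75×0.0078 = 0.585 mA, and I_E = (β+1)I_B = 0.593 mA.
V_CE = V_CC − I_C·R_C − I_E·R_E = 21 − 0.585×5.6 − 0.593×0.27 = 17.6 V.
V_CE = 17.6 V > 0.2 V confirms active-region operation.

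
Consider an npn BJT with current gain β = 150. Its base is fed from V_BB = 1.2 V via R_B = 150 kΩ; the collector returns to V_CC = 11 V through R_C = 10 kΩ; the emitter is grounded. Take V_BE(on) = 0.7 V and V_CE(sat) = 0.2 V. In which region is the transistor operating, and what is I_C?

active; I_C ≈ 0.5 mA

Assume active. Base-emitter loop: I_B = (V_BB − V_BE)/R_B = (1.2 − 0.7)/150 = 0.00333 mA.
I_C = β·I_B = 150×0.00333 = 0.5 mA.
V_CE = V_CC − I_C·R_C = 11 − 0.5×10 = 6 V > V_CE(sat), so the active-region assumption holds.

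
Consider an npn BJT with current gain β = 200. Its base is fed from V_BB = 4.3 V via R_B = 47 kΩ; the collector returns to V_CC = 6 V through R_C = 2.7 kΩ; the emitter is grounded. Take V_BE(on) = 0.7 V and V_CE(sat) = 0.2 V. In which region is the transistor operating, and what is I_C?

saturation; I_C ≈ 2.1 mA

Assume active: I_B = (4.3 − 0.7)/47 = 0.0766 mA, giving I_C = β·I_B = 15.3 mA.
But then V_CE = 6 − 15.3×2.7 = -35.4 V < V_CE(sat) = 0.2 V — impossible in the active region.
So the transistor is saturated. With V_CE = 0.2 V, I_C = (V_CC − 0.2)/R_C = 5.8/2.7 = 2.15 mA.
Check: β·I_B = 15.3 mA > I_C = 2.15 mA, confirming saturation.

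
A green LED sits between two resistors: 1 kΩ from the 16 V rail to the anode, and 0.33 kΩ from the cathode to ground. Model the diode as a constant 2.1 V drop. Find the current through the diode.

I ≈ 10 mA

The two resistors are in series with the diode, so KVL gives 16 = I·1 + 2.1 + I·0.33.
I = (16 − 2.1) / (1 + 0.33) kΩ = 13.9 / 1.33 = 10.5 mA.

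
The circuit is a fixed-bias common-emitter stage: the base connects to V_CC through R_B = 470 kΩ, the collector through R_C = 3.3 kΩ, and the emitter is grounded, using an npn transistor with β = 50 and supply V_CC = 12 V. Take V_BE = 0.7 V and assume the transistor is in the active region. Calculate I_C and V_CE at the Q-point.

Base loop: V_CC = I_B·R_B + V_BE, so I_B = (12 − 0.7)/470 kΩ = 0.024 mA.
In the active region I_C = β·I_B = 50 × 0.024 = 1.2 mA.
Collector loop: V_CE = V_CC − I_C·R_C = 12 − 1.2×3.3 = 8.03 V.
Since V_CE = 8.03 V > V_CE(sat) ≈ 0.2 V, the transistor is in the active region as assumed.

I_C ≈ 1.2 mA, V_CE ≈ 8 V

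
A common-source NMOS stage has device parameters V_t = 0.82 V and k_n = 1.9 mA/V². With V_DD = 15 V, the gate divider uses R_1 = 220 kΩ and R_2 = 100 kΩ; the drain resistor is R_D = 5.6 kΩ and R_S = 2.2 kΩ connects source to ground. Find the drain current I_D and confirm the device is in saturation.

I_D ≈ 1.2 mA

V_G = V_DD·R_2/(R_1+R_2) = 15×100/320 = 4.69 V.
Assume saturation: I_D = (k_n/2)(V_GS − V_t)² with V_GS = V_G − I_D·R_S = 4.69 − 2.2·I_D.
Substituting gives 4.6·I_D² − 17.2·I_D + 14.2 = 0, with roots I_D = 1.24 or 2.49 mA.
The root I_D = 2.49 mA gives V_GS = -0.8 V ≤ V_t, so take I_D = 1.24 mA.
Then V_GS = 1.96 V and V_DS = V_DD − I_D(R_D+R_S) = 15 − 1.24×7.8 = 5.34 V.
Saturation requires V_DS ≥ V_GS − V_t = 1.14 V; 5.34 ≥ 1.14 ✓.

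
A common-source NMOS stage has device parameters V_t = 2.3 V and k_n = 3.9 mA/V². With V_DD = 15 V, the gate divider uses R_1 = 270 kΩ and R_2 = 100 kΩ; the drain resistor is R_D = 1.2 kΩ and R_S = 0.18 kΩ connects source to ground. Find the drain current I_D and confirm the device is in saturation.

V_G = V_DD·R_2/(R_1+R_2) = 15×100/370 = 4.05 V.
Assume saturation: I_D = (k_n/2)(V_GS − V_t)² with V_GS = V_G − I_D·R_S = 4.05 − 0.18·I_D.
Substituting gives 0.0632·I_D² − 2.23·I_D + 6 = 0, with roots I_D = 2.93 or 32.4 mA.
The root I_D = 32.4 mA gives V_GS = -1.78 V ≤ V_t, so take I_D = 2.93 mA.
Then V_GS = 3.53 V and V_DS = V_DD − I_D(R_D+R_S) = 15 − 2.93×1.38 = 11 V.
Saturation requires V_DS ≥ V_GS − V_t = 1.23 V; 11 ≥ 1.23 ✓.

I_D ≈ 2.9 mA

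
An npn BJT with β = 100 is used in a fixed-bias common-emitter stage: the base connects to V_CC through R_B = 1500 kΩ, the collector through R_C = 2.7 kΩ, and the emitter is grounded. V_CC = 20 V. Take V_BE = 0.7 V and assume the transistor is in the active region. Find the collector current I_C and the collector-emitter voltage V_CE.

Base loop: V_CC = I_B·R_B + V_BE, so I_B = (20 − 0.7)/1500 kΩ = 0.0129 mA.
In the active region I_C = β·I_B = 100 × 0.0129 = 1.29 mA.
Collector loop: V_CE = V_CC − I_C·R_C = 20 − 1.29×2.7 = 16.5 V.
Since V_CE = 16.5 V > V_CE(sat) ≈ 0.2 V, the transistor is in the active region as assumed.

I_C ≈ 1.3 mA, V_CE ≈ 17 V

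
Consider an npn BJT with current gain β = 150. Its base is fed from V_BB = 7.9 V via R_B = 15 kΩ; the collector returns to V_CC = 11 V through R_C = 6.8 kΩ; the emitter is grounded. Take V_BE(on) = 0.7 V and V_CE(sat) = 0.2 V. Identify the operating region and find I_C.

saturation; I_C ≈ 1.6 mA

Assume active: I_B = (7.9 − 0.7)/15 = 0.48 mA, giving I_C = β·I_B = 72 mA.
But then V_CE = 11 − 72×6.8 = -479 V < V_CE(sat) = 0.2 V — impossible in the active region.
So the transistor is saturated. With V_CE = 0.2 V, I_C = (V_CC − 0.2)/R_C = 10.8/6.8 = 1.59 mA.
Check: β·I_B = 72 mA > I_C = 1.59 mA, confirming saturation.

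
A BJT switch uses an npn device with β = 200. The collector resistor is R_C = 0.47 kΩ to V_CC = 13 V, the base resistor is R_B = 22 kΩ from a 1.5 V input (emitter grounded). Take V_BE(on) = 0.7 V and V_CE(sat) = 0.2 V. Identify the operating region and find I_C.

Assume active. Base-emitter loop: I_B = (V_BB − V_BE)/R_B = (1.5 − 0.7)/22 = 0.0364 mA.
I_C = β·I_B = 200×0.0364 = 7.27 mA.
V_CE = V_CC − I_C·R_C = 13 − 7.27×0.47 = 9.58 V > V_CE(sat), so the active-region assumption holds.

active; I_C ≈ 7.3 mA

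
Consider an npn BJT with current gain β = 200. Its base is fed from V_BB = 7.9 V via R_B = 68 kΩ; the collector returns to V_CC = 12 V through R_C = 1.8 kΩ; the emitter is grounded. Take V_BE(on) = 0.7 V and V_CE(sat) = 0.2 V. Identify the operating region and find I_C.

saturation; I_C ≈ 6.6 mA

Assume active: I_B = (7.9 − 0.7)/68 = 0.106 mA, giving I_C = β·I_B = 21.2 mA.
But then V_CE = 12 − 21.2×1.8 = -26.1 V < V_CE(sat) = 0.2 V — impossible in the active region.
So the transistor is saturated. With V_CE = 0.2 V, I_C = (V_CC − 0.2)/R_C = 11.8/1.8 = 6.56 mA.
Check: β·I_B = 21.2 mA > I_C = 6.56 mA, confirming saturation.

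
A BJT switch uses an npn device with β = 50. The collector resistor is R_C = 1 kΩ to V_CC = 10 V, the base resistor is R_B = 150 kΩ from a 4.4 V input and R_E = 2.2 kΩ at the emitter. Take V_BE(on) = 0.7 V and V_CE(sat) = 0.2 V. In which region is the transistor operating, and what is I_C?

Assume active. Base-emitter loop: I_B = (V_BB − V_BE)/(R_B + (β+1)R_E) = (4.4 − 0.7)/(150 + 51×2.2) = 0.0141 mA.
I_C = β·I_B = 50×0.0141 = 0.706 mA.
V_CE = V_CC − I_C·R_C − I_E·R_E = 10 − 0.706×1 − 0.72×2.2 = 7.71 V > V_CE(sat), so the active-region assumption holds.

active; I_C ≈ 0.71 mA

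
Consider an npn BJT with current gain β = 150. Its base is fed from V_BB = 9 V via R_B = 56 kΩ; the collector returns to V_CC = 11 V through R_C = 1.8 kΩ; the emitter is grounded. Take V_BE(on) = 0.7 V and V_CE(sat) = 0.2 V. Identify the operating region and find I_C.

Assume active: I_B = (9 − 0.7)/56 = 0.148 mA, giving I_C = β·I_B = 22.2 mA.
But then V_CE = 11 − 22.2×1.8 = -29 V < V_CE(sat) = 0.2 V — impossible in the active region.
So the transistor is saturated. With V_CE = 0.2 V, I_C = (V_CC − 0.2)/R_C = 10.8/1.8 = 6 mA.
Check: β·I_B = 22.2 mA > I_C = 6 mA, confirming saturation.

saturation; I_C ≈ 6 mA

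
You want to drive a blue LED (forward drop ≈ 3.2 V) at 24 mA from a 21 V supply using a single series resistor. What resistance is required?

R ≈ 0.74 kΩ

The resistor drops V_S − V_D = 21 − 3.2 = 17.8 V at 24 mA.
R = 17.8 V / 24 mA = 0.742 kΩ.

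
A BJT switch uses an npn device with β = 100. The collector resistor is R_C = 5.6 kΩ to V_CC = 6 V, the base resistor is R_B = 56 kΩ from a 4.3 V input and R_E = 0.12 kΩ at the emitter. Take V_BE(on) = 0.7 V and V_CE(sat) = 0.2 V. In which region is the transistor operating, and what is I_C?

saturation; I_C ≈ 1 mA

Assume active: I_B = (4.3 − 0.7)/(56 + 101×0.12) = 0.0528 mA, I_C = β·I_B = 5.28 mA.
Then V_CE = 6 − 5.28×5.6 − 5.34×0.12 = -24.2 V < 0.2 V — the active assumption fails.
Re-solve with V_CE = 0.2 V. KCL at the emitter: V_E/R_E = (V_BB−0.7−V_E)/R_B + (V_CC−0.2−V_E)/R_C, giving V_E = 0.129 V.
I_C = (V_CC − 0.2 − V_E)/R_C = (5.8 − 0.129)/5.6 = 1.01 mA.
Check: I_B = (3.6 − 0.129)/56 = 0.062 mA, and β·I_B = 6.2 mA > I_C, confirming saturation.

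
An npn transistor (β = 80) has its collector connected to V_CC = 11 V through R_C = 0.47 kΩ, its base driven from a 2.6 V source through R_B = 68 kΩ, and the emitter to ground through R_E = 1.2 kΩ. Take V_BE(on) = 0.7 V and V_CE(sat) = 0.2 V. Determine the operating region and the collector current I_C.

Assume active. Base-emitter loop: I_B = (V_BB − V_BE)/(R_B + (β+1)R_E) = (2.6 − 0.7)/(68 + 81×1.2) = 0.0115 mA.
I_C = β·I_B = 80×0.0115 = 0.92 mA.
V_CE = V_CC − I_C·R_C − I_E·R_E = 11 − 0.92×0.47 − 0.932×1.2 = 9.45 V > V_CE(sat), so the active-region assumption holds.

active; I_C ≈ 0.92 mA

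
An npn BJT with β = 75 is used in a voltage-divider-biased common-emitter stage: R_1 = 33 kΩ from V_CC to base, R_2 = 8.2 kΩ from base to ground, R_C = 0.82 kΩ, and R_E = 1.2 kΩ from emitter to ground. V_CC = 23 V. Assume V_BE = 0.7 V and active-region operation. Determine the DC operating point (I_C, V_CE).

Thevenize the base divider: V_Th = V_CC·R_2/(R_1+R_2) = 23×8.2/41.2 = 4.58 V, R_Th = R_1‖R_2 = 6.57 kΩ.
Base-emitter loop: V_Th = I_B·R_Th + V_BE + (β+1)I_B·R_E, so I_B = (4.58 − 0.7) / (6.57 + 76×1.2) = 0.0397 mA.
I_C = β·I_B = 75×0.0397 = 2.97 mA, and I_E = (β+1)I_B = 3.01 mA.
V_CE = V_CC − I_C·R_C − I_E·R_E = 23 − 2.97×0.82 − 3.01×1.2 = 16.9 V.
V_CE = 16.9 V > 0.2 V confirms active-region operation.

I_C ≈ 3 mA, V_CE ≈ 17 V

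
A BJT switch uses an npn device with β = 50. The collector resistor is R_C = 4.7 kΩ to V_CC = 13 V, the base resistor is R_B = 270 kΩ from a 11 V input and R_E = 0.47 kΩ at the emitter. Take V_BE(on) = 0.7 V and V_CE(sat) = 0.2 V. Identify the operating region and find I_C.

Assume active. Base-emitter loop: I_B = (V_BB − V_BE)/(R_B + (β+1)R_E) = (11 − 0.7)/(270 + 51×0.47) = 0.035 mA.
I_C = β·I_B = 50×0.035 = 1.75 mA.
V_CE = V_CC − I_C·R_C − I_E·R_E = 13 − 1.75×4.7 − 1.79×0.47 = 3.93 V > V_CE(sat), so the active-region assumption holds.

active; I_C ≈ 1.8 mA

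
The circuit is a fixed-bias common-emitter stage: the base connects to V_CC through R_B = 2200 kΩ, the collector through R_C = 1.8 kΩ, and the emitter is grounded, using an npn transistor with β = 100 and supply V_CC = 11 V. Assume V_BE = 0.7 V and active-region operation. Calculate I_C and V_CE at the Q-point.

Base loop: V_CC = I_B·R_B + V_BE, so I_B = (11 − 0.7)/2200 kΩ = 0.00468 mA.
In the active region I_C = β·I_B = 100 × 0.00468 = 0.468 mA.
Collector loop: V_CE = V_CC − I_C·R_C = 11 − 0.468×1.8 = 10.2 V.
Since V_CE = 10.2 V > V_CE(sat) ≈ 0.2 V, the transistor is in the active region as assumed.

I_C ≈ 0.47 mA, V_CE ≈ 10 V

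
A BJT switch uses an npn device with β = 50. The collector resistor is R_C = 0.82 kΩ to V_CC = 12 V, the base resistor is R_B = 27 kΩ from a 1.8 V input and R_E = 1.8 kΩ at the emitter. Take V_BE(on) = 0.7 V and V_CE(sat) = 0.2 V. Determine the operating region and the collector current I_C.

Assume active. Base-emitter loop: I_B = (V_BB − V_BE)/(R_B + (β+1)R_E) = (1.8 − 0.7)/(27 + 51×1.8) = 0.00926 mA.
I_C = β·I_B = 50×0.00926 = 0.463 mA.
V_CE = V_CC − I_C·R_C − I_E·R_E = 12 − 0.463×0.82 − 0.472×1.8 = 10.8 V > V_CE(sat), so the active-region assumption holds.

active; I_C ≈ 0.46 mA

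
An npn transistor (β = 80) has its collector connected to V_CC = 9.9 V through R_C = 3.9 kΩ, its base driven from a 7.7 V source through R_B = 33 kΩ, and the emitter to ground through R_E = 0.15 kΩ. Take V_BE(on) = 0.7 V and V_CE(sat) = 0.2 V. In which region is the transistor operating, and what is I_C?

saturation; I_C ≈ 2.4 mA

Assume active: I_B = (7.7 − 0.7)/(33 + 81×0.15) = 0.155 mA, I_C = β·I_B = 12.4 mA.
Then V_CE = 9.9 − 12.4×3.9 − 12.6×0.15 = -40.4 V < 0.2 V — the active assumption fails.
Re-solve with V_CE = 0.2 V. KCL at the emitter: V_E/R_E = (V_BB−0.7−V_E)/R_B + (V_CC−0.2−V_E)/R_C, giving V_E = 0.388 V.
I_C = (V_CC − 0.2 − V_E)/R_C = (9.7 − 0.388)/3.9 = 2.39 mA.
Check: I_B = (7 − 0.388)/33 = 0.2 mA, and β·I_B = 16 mA > I_C, confirming saturation.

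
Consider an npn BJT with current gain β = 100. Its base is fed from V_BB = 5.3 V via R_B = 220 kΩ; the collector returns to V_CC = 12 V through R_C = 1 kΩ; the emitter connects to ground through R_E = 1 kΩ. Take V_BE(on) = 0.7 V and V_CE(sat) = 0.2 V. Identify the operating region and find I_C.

active; I_C ≈ 1.4 mA

Assume active. Base-emitter loop: I_B = (V_BB − V_BE)/(R_B + (β+1)R_E) = (5.3 − 0.7)/(220 + 101×1) = 0.0143 mA.
I_C = β·I_B = 100×0.0143 = 1.43 mA.
V_CE = V_CC − I_C·R_C − I_E·R_E = 12 − 1.43×1 − 1.45×1 = 9.12 V > V_CE(sat), so the active-region assumption holds.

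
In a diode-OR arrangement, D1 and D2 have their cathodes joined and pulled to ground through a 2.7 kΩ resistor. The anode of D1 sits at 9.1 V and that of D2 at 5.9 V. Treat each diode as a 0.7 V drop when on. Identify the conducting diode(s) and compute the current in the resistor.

Assume both conduct. Then node N would need to be at both 9.1−0.7 = 8.4 V and 5.9−0.7 = 5.2 V, which is impossible.
Assume only D1 conducts: V_N = 9.1 − 0.7 = 8.4 V, so I_R = 8.4/2.7 = 3.11 mA.
Check D2: its anode-to-cathode voltage is 5.9 − 8.4 = -2.5 V < 0.7 V, so it is off. The assumption is consistent.

Only D1 conducts; I_R ≈ 3.1 mA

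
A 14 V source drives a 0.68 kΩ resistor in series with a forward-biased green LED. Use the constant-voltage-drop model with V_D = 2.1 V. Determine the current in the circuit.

KVL around the loop: 14 = V_D + I·R = 2.1 + I × 0.68 kΩ.
So I = (14 − 2.1) / 0.68 kΩ = 11.9 / 0.68 = 17.5 mA.

I ≈ 18 mA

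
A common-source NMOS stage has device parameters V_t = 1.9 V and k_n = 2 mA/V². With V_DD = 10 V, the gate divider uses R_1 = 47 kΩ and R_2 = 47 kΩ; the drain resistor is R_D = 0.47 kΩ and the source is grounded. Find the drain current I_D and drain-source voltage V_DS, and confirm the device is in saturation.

V_G = V_DD·R_2/(R_1+R_2) = 10×47/94 = 5 V. With the source grounded, V_GS = V_G = 5 V.
Assume saturation: I_D = (k_n/2)(V_GS − V_t)² = (2/2)×(5 − 1.9)² = 1×3.1² = 9.61 mA.
V_DS = V_DD − I_D·R_D = 10 − 9.61×0.47 = 5.48 V.
Saturation requires V_DS ≥ V_GS − V_t = 3.1 V; 5.48 ≥ 3.1 ✓.

I_D ≈ 9.6 mA, V_DS ≈ 5.5 V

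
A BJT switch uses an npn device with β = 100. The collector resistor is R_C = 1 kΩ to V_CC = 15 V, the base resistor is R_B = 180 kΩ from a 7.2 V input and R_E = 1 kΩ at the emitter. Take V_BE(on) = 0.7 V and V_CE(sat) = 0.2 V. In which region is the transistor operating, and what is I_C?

active; I_C ≈ 2.3 mA

Assume active. Base-emitter loop: I_B = (V_BB − V_BE)/(R_B + (β+1)R_E) = (7.2 − 0.7)/(180 + 101×1) = 0.0231 mA.
I_C = β·I_B = 100×0.0231 = 2.31 mA.
V_CE = V_CC − I_C·R_C − I_E·R_E = 15 − 2.31×1 − 2.34×1 = 10.4 V > V_CE(sat), so the active-region assumption holds.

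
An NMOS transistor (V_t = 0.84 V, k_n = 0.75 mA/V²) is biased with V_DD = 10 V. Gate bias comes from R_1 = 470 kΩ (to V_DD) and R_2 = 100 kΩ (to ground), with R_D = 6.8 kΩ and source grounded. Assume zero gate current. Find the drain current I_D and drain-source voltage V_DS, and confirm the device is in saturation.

I_D ≈ 0.31 mA, V_DS ≈ 7.9 V

V_G = V_DD·R_2/(R_1+R_2) = 10×100/570 = 1.75 V. With the source grounded, V_GS = V_G = 1.75 V.
Assume saturation: I_D = (k_n/2)(V_GS − V_t)² = (0.75/2)×(1.75 − 0.84)² = 0.375×0.914² = 0.314 mA.
V_DS = V_DD − I_D·R_D = 10 − 0.314×6.8 = 7.87 V.
Saturation requires V_DS ≥ V_GS − V_t = 0.914 V; 7.87 ≥ 0.914 ✓.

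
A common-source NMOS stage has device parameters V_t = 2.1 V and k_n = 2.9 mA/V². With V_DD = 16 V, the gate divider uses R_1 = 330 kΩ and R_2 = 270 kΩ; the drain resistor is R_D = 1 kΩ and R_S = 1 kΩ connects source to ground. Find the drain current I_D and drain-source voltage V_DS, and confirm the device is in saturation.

I_D ≈ 3.5 mA, V_DS ≈ 8.9 V

V_G = V_DD·R_2/(R_1+R_2) = 16×270/600 = 7.2 V.
Assume saturation: I_D = (k_n/2)(V_GS − V_t)² with V_GS = V_G − I_D·R_S = 7.2 − 1·I_D.
Substituting gives 1.45·I_D² − 15.8·I_D + 37.7 = 0, with roots I_D = 3.54 or 7.35 mA.
The root I_D = 7.35 mA gives V_GS = -0.152 V ≤ V_t, so take I_D = 3.54 mA.
Then V_GS = 3.66 V and V_DS = V_DD − I_D(R_D+R_S) = 16 − 3.54×2 = 8.92 V.
Saturation requires V_DS ≥ V_GS − V_t = 1.56 V; 8.92 ≥ 1.56 ✓.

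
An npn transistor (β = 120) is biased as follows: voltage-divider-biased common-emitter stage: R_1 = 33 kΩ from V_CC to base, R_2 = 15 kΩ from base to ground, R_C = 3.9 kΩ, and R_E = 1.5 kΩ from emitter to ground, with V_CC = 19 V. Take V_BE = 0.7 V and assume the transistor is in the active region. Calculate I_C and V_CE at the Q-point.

I_C ≈ 3.3 mA, V_CE ≈ 1.3 V

Thevenize the base divider: V_Th = V_CC·R_2/(R_1+R_2) = 19×15/48 = 5.94 V, R_Th = R_1‖R_2 = 10.3 kΩ.
Base-emitter loop: V_Th = I_B·R_Th + V_BE + (β+1)I_B·R_E, so I_B = (5.94 − 0.7) / (10.3 + 121×1.5) = 0.0273 mA.
I_C = β·I_B = 120×0.0273 = 3.28 mA, and I_E = (β+1)I_B = 3.3 mA.
V_CE = V_CC − I_C·R_C − I_E·R_E = 19 − 3.28×3.9 − 3.3×1.5 = 1.27 V.
V_CE = 1.27 V > 0.2 V confirms active-region operation.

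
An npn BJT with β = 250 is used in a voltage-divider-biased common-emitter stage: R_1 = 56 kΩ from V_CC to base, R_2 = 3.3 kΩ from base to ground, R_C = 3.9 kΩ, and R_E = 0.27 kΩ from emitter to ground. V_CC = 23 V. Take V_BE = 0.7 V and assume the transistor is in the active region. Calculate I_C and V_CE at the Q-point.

Thevenize the base divider: V_Th = V_CC·R_2/(R_1+R_2) = 23×3.3/59.3 = 1.28 V, R_Th = R_1‖R_2 = 3.12 kΩ.
Base-emitter loop: V_Th = I_B·R_Th + V_BE + (β+1)I_B·R_E, so I_B = (1.28 − 0.7) / (3.12 + 251×0.27) = 0.00818 mA.
I_C = β·I_B = 250×0.00818 = 2.05 mA, and I_E = (β+1)I_B = 2.05 mA.
V_CE = V_CC − I_C·R_C − I_E·R_E = 23 − 2.05×3.9 − 2.05×0.27 = 14.5 V.
V_CE = 14.5 V > 0.2 V confirms active-region operation.

I_C ≈ 2 mA, V_CE ≈ 14 V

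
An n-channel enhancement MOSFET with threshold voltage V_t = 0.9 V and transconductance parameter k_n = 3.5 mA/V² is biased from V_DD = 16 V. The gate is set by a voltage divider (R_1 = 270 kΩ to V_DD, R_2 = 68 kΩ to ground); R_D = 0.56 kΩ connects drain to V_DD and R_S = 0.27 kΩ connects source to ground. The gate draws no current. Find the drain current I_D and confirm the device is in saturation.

I_D ≈ 3.4 mA

V_G = V_DD·R_2/(R_1+R_2) = 16×68/338 = 3.22 V.
Assume saturation: I_D = (k_n/2)(V_GS − V_t)² with V_GS = V_G − I_D·R_S = 3.22 − 0.27·I_D.
Substituting gives 0.128·I_D² − 3.19·I_D + 9.41 = 0, with roots I_D = 3.41 or 21.6 mA.
The root I_D = 21.6 mA gives V_GS = -2.61 V ≤ V_t, so take I_D = 3.41 mA.
Then V_GS = 2.3 V and V_DS = V_DD − I_D(R_D+R_S) = 16 − 3.41×0.83 = 13.2 V.
Saturation requires V_DS ≥ V_GS − V_t = 1.4 V; 13.2 ≥ 1.4 ✓.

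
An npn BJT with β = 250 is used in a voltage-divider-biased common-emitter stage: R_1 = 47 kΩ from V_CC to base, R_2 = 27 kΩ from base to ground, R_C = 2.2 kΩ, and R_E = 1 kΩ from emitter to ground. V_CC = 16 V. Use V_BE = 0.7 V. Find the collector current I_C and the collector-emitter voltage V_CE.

Thevenize the base divider: V_Th = V_CC·R_2/(R_1+R_2) = 16×27/74 = 5.84 V, R_Th = R_1‖R_2 = 17.1 kΩ.
Base-emitter loop: V_Th = I_B·R_Th + V_BE + (β+1)I_B·R_E, so I_B = (5.84 − 0.7) / (17.1 + 251×1) = 0.0192 mA.
I_C = β·I_B = 250×0.0192 = 4.79 mA, and I_E = (β+1)I_B = 4.81 mA.
V_CE = V_CC − I_C·R_C − I_E·R_E = 16 − 4.79×2.2 − 4.81×1 = 0.653 V.
V_CE = 0.653 V > 0.2 V confirms active-region operation.

I_C ≈ 4.8 mA, V_CE ≈ 0.65 V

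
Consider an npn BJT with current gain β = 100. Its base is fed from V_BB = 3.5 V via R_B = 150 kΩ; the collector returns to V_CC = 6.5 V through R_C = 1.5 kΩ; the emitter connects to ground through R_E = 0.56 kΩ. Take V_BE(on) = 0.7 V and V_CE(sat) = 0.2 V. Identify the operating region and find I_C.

active; I_C ≈ 1.4 mA

Assume active. Base-emitter loop: I_B = (V_BB − V_BE)/(R_B + (β+1)R_E) = (3.5 − 0.7)/(150 + 101×0.56) = 0.0136 mA.
I_C = β·I_B = 100×0.0136 = 1.36 mA.
V_CE = V_CC − I_C·R_C − I_E·R_E = 6.5 − 1.36×1.5 − 1.37×0.56 = 3.7 V > V_CE(sat), so the active-region assumption holds.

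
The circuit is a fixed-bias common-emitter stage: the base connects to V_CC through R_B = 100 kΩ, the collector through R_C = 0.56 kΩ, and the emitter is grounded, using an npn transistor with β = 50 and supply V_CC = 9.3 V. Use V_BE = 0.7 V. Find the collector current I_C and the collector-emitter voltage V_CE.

I_C ≈ 4.3 mA, V_CE ≈ 6.9 V

Base loop: V_CC = I_B·R_B + V_BE, so I_B = (9.3 − 0.7)/100 kΩ = 0.086 mA.
In the active region I_C = β·I_B = 50 × 0.086 = 4.3 mA.
Collector loop: V_CE = V_CC − I_C·R_C = 9.3 − 4.3×0.56 = 6.89 V.
Since V_CE = 6.89 V > V_CE(sat) ≈ 0.2 V, the transistor is in the active region as assumed.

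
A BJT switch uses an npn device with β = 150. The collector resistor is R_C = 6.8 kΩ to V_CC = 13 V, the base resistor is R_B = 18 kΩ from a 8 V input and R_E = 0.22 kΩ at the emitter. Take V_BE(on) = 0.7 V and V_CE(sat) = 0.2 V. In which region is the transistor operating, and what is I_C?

saturation; I_C ≈ 1.8 mA

Assume active: I_B = (8 − 0.7)/(18 + 151×0.22) = 0.143 mA, I_C = β·I_B = 21.4 mA.
Then V_CE = 13 − 21.4×6.8 − 21.5×0.22 = -137 V < 0.2 V — the active assumption fails.
Re-solve with V_CE = 0.2 V. KCL at the emitter: V_E/R_E = (V_BB−0.7−V_E)/R_B + (V_CC−0.2−V_E)/R_C, giving V_E = 0.482 V.
I_C = (V_CC − 0.2 − V_E)/R_C = (12.8 − 0.482)/6.8 = 1.81 mA.
Check: I_B = (7.3 − 0.482)/18 = 0.379 mA, and β·I_B = 56.8 mA > I_C, confirming saturation.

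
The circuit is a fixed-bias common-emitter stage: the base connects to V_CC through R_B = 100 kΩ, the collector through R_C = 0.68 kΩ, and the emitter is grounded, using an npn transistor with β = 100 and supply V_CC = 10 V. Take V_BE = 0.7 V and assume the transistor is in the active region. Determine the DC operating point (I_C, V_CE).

Base loop: V_CC = I_B·R_B + V_BE, so I_B = (10 − 0.7)/100 kΩ = 0.093 mA.
In the active region I_C = β·I_B = 100 × 0.093 = 9.3 mA.
Collector loop: V_CE = V_CC − I_C·R_C = 10 − 9.3×0.68 = 3.68 V.
Since V_CE = 3.68 V > V_CE(sat) ≈ 0.2 V, the transistor is in the active region as assumed.

I_C ≈ 9.3 mA, V_CE ≈ 3.7 V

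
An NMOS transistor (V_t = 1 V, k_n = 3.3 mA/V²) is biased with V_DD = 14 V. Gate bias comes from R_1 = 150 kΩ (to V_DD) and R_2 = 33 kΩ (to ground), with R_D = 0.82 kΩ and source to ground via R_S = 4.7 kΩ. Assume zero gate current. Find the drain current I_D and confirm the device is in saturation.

I_D ≈ 0.24 mA

V_G = V_DD·R_2/(R_1+R_2) = 14×33/183 = 2.52 V.
Assume saturation: I_D = (k_n/2)(V_GS − V_t)² with V_GS = V_G − I_D·R_S = 2.52 − 4.7·I_D.
Substituting gives 36.4·I_D² − 24.6·I_D + 3.84 = 0, with roots I_D = 0.243 or 0.433 mA.
The root I_D = 0.433 mA gives V_GS = 0.487 V ≤ V_t, so take I_D = 0.243 mA.
Then V_GS = 1.38 V and V_DS = V_DD − I_D(R_D+R_S) = 14 − 0.243×5.52 = 12.7 V.
Saturation requires V_DS ≥ V_GS − V_t = 0.384 V; 12.7 ≥ 0.384 ✓.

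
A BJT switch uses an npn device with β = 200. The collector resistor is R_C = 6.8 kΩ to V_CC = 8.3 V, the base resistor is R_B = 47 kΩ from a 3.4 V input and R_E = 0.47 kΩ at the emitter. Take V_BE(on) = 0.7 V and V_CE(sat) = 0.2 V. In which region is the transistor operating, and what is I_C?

saturation; I_C ≈ 1.1 mA

Assume active: I_B = (3.4 − 0.7)/(47 + 201×0.47) = 0.0191 mA, I_C = β·I_B = 3.82 mA.
Then V_CE = 8.3 − 3.82×6.8 − 3.84×0.47 = -19.5 V < 0.2 V — the active assumption fails.
Re-solve with V_CE = 0.2 V. KCL at the emitter: V_E/R_E = (V_BB−0.7−V_E)/R_B + (V_CC−0.2−V_E)/R_C, giving V_E = 0.544 V.
I_C = (V_CC − 0.2 − V_E)/R_C = (8.1 − 0.544)/6.8 = 1.11 mA.
Check: I_B = (2.7 − 0.544)/47 = 0.0459 mA, and β·I_B = 9.18 mA > I_C, confirming saturation.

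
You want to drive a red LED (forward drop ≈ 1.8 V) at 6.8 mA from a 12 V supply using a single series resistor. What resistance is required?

The resistor drops V_S − V_D = 12 − 1.8 = 10.2 V at 6.8 mA.
R = 10.2 V / 6.8 mA = 1.5 kΩ.

R ≈ 1.5 kΩ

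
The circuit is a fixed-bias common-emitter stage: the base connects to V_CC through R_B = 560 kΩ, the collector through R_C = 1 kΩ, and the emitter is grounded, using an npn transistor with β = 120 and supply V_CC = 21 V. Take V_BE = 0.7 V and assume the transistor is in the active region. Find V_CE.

V_CE ≈ 17 V

Base loop: V_CC = I_B·R_B + V_BE, so I_B = (21 − 0.7)/560 kΩ = 0.0363 mA.
In the active region I_C = β·I_B = 120 × 0.0363 = 4.35 mA.
Collector loop: V_CE = V_CC − I_C·R_C = 21 − 4.35×1 = 16.6 V.
Since V_CE = 16.6 V > V_CE(sat) ≈ 0.2 V, the transistor is in the active region as assumed.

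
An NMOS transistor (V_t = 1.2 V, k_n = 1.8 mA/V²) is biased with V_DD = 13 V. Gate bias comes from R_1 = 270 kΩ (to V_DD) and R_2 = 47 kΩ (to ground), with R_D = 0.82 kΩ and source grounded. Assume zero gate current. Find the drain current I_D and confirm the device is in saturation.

V_G = V_DD·R_2/(R_1+R_2) = 13×47/317 = 1.93 V. With the source grounded, V_GS = V_G = 1.93 V.
Assume saturation: I_D = (k_n/2)(V_GS − V_t)² = (1.8/2)×(1.93 − 1.2)² = 0.9×0.727² = 0.476 mA.
V_DS = V_DD − I_D·R_D = 13 − 0.476×0.82 = 12.6 V.
Saturation requires V_DS ≥ V_GS − V_t = 0.727 V; 12.6 ≥ 0.727 ✓.

I_D ≈ 0.48 mA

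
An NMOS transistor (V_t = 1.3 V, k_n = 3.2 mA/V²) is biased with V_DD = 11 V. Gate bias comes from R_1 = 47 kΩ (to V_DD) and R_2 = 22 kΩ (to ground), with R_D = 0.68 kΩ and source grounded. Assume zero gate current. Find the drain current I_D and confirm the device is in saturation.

I_D ≈ 7.8 mA

V_G = V_DD·R_2/(R_1+R_2) = 11×22/69 = 3.51 V. With the source grounded, V_GS = V_G = 3.51 V.
Assume saturation: I_D = (k_n/2)(V_GS − V_t)² = (3.2/2)×(3.51 − 1.3)² = 1.6×2.21² = 7.8 mA.
V_DS = V_DD − I_D·R_D = 11 − 7.8×0.68 = 5.7 V.
Saturation requires V_DS ≥ V_GS − V_t = 2.21 V; 5.7 ≥ 2.21 ✓.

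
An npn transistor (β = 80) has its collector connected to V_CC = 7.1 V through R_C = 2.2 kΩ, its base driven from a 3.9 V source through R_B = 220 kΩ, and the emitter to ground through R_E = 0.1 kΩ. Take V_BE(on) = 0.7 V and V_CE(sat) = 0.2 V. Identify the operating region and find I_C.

active; I_C ≈ 1.1 mA

Assume active. Base-emitter loop: I_B = (V_BB − V_BE)/(R_B + (β+1)R_E) = (3.9 − 0.7)/(220 + 81×0.1) = 0.014 mA.
I_C = β·I_B = 80×0.014 = 1.12 mA.
V_CE = V_CC − I_C·R_C − I_E·R_E = 7.1 − 1.12×2.2 − 1.14×0.1 = 4.52 V > V_CE(sat), so the active-region assumption holds.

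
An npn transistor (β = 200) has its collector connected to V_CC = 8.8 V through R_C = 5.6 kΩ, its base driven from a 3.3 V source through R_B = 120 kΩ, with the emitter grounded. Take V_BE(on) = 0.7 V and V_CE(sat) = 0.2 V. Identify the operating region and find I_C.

Assume active: I_B = (3.3 − 0.7)/120 = 0.0217 mA, giving I_C = β·I_B = 4.33 mA.
But then V_CE = 8.8 − 4.33×5.6 = -15.5 V < V_CE(sat) = 0.2 V — impossible in the active region.
So the transistor is saturated. With V_CE = 0.2 V, I_C = (V_CC − 0.2)/R_C = 8.6/5.6 = 1.54 mA.
Check: β·I_B = 4.33 mA > I_C = 1.54 mA, confirming saturation.

saturation; I_C ≈ 1.5 mA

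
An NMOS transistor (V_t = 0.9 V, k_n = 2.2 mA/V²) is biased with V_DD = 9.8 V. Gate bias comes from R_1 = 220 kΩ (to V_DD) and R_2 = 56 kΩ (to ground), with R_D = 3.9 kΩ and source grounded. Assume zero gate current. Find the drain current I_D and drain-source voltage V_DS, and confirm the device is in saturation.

V_G = V_DD·R_2/(R_1+R_2) = 9.8×56/276 = 1.99 V. With the source grounded, V_GS = V_G = 1.99 V.
Assume saturation: I_D = (k_n/2)(V_GS − V_t)² = (2.2/2)×(1.99 − 0.9)² = 1.1×1.09² = 1.3 mA.
V_DS = V_DD − I_D·R_D = 9.8 − 1.3×3.9 = 4.72 V.
Saturation requires V_DS ≥ V_GS − V_t = 1.09 V; 4.72 ≥ 1.09 ✓.

I_D ≈ 1.3 mA, V_DS ≈ 4.7 V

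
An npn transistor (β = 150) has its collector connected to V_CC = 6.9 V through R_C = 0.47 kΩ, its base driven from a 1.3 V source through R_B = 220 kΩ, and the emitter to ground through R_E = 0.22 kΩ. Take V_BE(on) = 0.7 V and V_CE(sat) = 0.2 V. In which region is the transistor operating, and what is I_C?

active; I_C ≈ 0.36 mA

Assume active. Base-emitter loop: I_B = (V_BB − V_BE)/(R_B + (β+1)R_E) = (1.3 − 0.7)/(220 + 151×0.22) = 0.00237 mA.
I_C = β·I_B = 150×0.00237 = 0.355 mA.
V_CE = V_CC − I_C·R_C − I_E·R_E = 6.9 − 0.355×0.47 − 0.358×0.22 = 6.65 V > V_CE(sat), so the active-region assumption holds.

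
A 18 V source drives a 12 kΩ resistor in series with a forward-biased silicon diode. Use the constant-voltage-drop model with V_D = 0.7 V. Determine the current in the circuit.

KVL around the loop: 18 = V_D + I·R = 0.7 + I × 12 kΩ.
So I = (18 − 0.7) / 12 kΩ = 17.3 / 12 = 1.44 mA.

I ≈ 1.4 mA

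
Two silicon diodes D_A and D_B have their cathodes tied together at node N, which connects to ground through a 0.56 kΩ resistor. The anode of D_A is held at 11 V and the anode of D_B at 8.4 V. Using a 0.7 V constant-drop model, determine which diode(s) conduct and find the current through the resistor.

Only D_A conducts; I_R ≈ 18 mA

Assume both conduct. Then node N would need to be at both 11−0.7 = 10.3 V and 8.4−0.7 = 7.7 V, which is impossible.
Assume only D_A conducts: V_N = 11 − 0.7 = 10.3 V, so I_R = 10.3/0.56 = 18.4 mA.
Check D_B: its anode-to-cathode voltage is 8.4 − 10.3 = -1.9 V < 0.7 V, so it is off. The assumption is consistent.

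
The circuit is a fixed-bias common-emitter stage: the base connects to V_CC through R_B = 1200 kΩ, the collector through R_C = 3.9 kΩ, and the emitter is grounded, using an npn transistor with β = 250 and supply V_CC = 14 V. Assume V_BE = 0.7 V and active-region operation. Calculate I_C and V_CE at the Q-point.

I_C ≈ 2.8 mA, V_CE ≈ 3.2 V

Base loop: V_CC = I_B·R_B + V_BE, so I_B = (14 − 0.7)/1200 kΩ = 0.0111 mA.
In the active region I_C = β·I_B = 250 × 0.0111 = 2.77 mA.
Collector loop: V_CE = V_CC − I_C·R_C = 14 − 2.77×3.9 = 3.19 V.
Since V_CE = 3.19 V > V_CE(sat) ≈ 0.2 V, the transistor is in the active region as assumed.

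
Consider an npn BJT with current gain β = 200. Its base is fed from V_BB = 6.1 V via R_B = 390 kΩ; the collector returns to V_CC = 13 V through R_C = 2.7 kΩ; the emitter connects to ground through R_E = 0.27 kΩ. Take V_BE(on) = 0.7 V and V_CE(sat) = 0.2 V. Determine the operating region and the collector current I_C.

Assume active. Base-emitter loop: I_B = (V_BB − V_BE)/(R_B + (β+1)R_E) = (6.1 − 0.7)/(390 + 201×0.27) = 0.0122 mA.
I_C = β·I_B = 200×0.0122 = 2.43 mA.
V_CE = V_CC − I_C·R_C − I_E·R_E = 13 − 2.43×2.7 − 2.44×0.27 = 5.78 V > V_CE(sat), so the active-region assumption holds.

active; I_C ≈ 2.4 mA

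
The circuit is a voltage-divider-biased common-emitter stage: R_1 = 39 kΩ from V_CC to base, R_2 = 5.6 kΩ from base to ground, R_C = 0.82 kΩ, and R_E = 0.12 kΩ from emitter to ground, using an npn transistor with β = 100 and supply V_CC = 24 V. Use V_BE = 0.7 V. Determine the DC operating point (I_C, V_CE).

Thevenize the base divider: V_Th = V_CC·R_2/(R_1+R_2) = 24×5.6/44.6 = 3.01 V, R_Th = R_1‖R_2 = 4.9 kΩ.
Base-emitter loop: V_Th = I_B·R_Th + V_BE + (β+1)I_B·R_E, so I_B = (3.01 − 0.7) / (4.9 + 101×0.12) = 0.136 mA.
I_C = β·I_B = 100×0.136 = 13.6 mA, and I_E = (β+1)I_B = 13.7 mA.
V_CE = V_CC − I_C·R_C − I_E·R_E = 24 − 13.6×0.82 − 13.7×0.12 = 11.2 V.
V_CE = 11.2 V > 0.2 V confirms active-region operation.

I_C ≈ 14 mA, V_CE ≈ 11 V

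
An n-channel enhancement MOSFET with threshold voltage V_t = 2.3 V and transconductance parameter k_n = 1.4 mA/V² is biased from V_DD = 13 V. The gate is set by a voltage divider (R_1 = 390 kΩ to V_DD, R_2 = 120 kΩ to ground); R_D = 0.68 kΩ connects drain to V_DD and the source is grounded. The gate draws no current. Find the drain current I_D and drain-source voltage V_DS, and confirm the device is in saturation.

V_G = V_DD·R_2/(R_1+R_2) = 13×120/510 = 3.06 V. With the source grounded, V_GS = V_G = 3.06 V.
Assume saturation: I_D = (k_n/2)(V_GS − V_t)² = (1.4/2)×(3.06 − 2.3)² = 0.7×0.759² = 0.403 mA.
V_DS = V_DD − I_D·R_D = 13 − 0.403×0.68 = 12.7 V.
Saturation requires V_DS ≥ V_GS − V_t = 0.759 V; 12.7 ≥ 0.759 ✓.

I_D ≈ 0.4 mA, V_DS ≈ 13 V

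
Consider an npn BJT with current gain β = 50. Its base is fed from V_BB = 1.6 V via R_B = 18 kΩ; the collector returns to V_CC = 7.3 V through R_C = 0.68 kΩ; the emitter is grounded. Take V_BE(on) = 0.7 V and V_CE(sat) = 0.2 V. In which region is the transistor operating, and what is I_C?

active; I_C ≈ 2.5 mA

Assume active. Base-emitter loop: I_B = (V_BB − V_BE)/R_B = (1.6 − 0.7)/18 = 0.05 mA.
I_C = β·I_B = 50×0.05 = 2.5 mA.
V_CE = V_CC − I_C·R_C = 7.3 − 2.5×0.68 = 5.6 V > V_CE(sat), so the active-region assumption holds.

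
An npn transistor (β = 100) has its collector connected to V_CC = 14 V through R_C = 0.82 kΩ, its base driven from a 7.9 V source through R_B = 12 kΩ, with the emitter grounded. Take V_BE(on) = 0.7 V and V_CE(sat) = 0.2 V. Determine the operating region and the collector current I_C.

saturation; I_C ≈ 17 mA

Assume active: I_B = (7.9 − 0.7)/12 = 0.6 mA, giving I_C = β·I_B = 60 mA.
But then V_CE = 14 − 60×0.82 = -35.2 V < V_CE(sat) = 0.2 V — impossible in the active region.
So the transistor is saturated. With V_CE = 0.2 V, I_C = (V_CC − 0.2)/R_C = 13.8/0.82 = 16.8 mA.
Check: β·I_B = 60 mA > I_C = 16.8 mA, confirming saturation.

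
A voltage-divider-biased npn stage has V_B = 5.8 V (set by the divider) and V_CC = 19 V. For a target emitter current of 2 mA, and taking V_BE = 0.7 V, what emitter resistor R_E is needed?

R_E ≈ 2.5 kΩ

V_E = V_B − V_BE = 5.8 − 0.7 = 5.1 V.
R_E = V_E / I_E = 5.1 / 2 = 2.55 kΩ.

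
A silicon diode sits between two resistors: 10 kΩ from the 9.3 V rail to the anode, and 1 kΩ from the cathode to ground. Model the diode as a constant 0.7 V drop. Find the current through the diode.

I ≈ 0.78 mA

The two resistors are in series with the diode, so KVL gives 9.3 = I·10 + 0.7 + I·1.
I = (9.3 − 0.7) / (10 + 1) kΩ = 8.6 / 11 = 0.782 mA.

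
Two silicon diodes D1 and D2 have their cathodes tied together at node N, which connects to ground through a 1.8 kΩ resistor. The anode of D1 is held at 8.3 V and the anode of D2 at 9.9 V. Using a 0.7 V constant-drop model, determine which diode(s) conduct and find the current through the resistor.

Assume both conduct. Then node N would need to be at both 8.3−0.7 = 7.6 V and 9.9−0.7 = 9.2 V, which is impossible.
Assume only D2 conducts: V_N = 9.9 − 0.7 = 9.2 V, so I_R = 9.2/1.8 = 5.11 mA.
Check D1: its anode-to-cathode voltage is 8.3 − 9.2 = -0.9 V < 0.7 V, so it is off. The assumption is consistent.

Only D2 conducts; I_R ≈ 5.1 mA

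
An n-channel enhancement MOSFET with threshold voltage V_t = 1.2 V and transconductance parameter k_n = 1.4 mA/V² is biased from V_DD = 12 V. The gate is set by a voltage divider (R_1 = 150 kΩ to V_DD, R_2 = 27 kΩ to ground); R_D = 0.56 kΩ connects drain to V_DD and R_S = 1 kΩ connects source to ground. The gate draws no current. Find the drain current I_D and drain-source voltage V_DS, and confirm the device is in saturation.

V_G = V_DD·R_2/(R_1+R_2) = 12×27/177 = 1.83 V.
Assume saturation: I_D = (k_n/2)(V_GS − V_t)² with V_GS = V_G − I_D·R_S = 1.83 − 1·I_D.
Substituting gives 0.7·I_D² − 1.88·I_D + 0.278 = 0, with roots I_D = 0.157 or 2.53 mA.
The root I_D = 2.53 mA gives V_GS = -0.702 V ≤ V_t, so take I_D = 0.157 mA.
Then V_GS = 1.67 V and V_DS = V_DD − I_D(R_D+R_S) = 12 − 0.157×1.56 = 11.8 V.
Saturation requires V_DS ≥ V_GS − V_t = 0.474 V; 11.8 ≥ 0.474 ✓.

I_D ≈ 0.16 mA, V_DS ≈ 12 V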